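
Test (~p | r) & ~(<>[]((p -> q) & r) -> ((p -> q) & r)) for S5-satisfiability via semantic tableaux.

1. (~p | r) & ~(<>[]((p -> q) & r) -> ((p -> q) & r)), u
2. ~p | r, u
3. ~(<>[]((p -> q) & r) -> ((p -> q) & r)), u
4. <>[]((p -> q) & r), u
5. ~((p -> q) & r), u
6. r, u
7. ~(p -> q), u
8. p, u
9. ~q, u
10. []((p -> q) & r), v
11. (p -> q) & r, u
12. p -> q, u
13. (p -> q) & r, v
14. p -> q, v
15. r, v
16. q, u
Accessibility: uRu, uRv, vRu, vRv
Branch closes: q and ~q both at u.
Every branch closes; the branch above is one of them.

Unsatisfiable (every branch closes)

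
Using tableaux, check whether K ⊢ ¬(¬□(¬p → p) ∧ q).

Tableau for the negation ¬□(¬p → p) ∧ q:
1. ¬□(¬p → p) ∧ q, w0
2. ¬□(¬p → p), w0   [∧-rule on 1]
3. q, w0   [∧-rule on 1]
4. ¬(¬p → p), w1   [¬□-rule on 2: fresh world w1, w0Rw1]
5. ¬p, w1   [¬→-rule on 4]
Accessibility: w0Rw1
The negation has an open branch (countermodel exists).

Invalid (countermodel exists)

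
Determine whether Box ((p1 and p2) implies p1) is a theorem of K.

Tableau for the negation not Box ((p1 and p2) implies p1):
1. not Box ((p1 and p2) implies p1), 0
2. not ((p1 and p2) implies p1), 1
3. p1 and p2, 1
4. not p1, 1
5. p1, 1
6. p2, 1
Accessibility: 0R1
Branch closes: p1 and not p1 both at 1.
Every branch of the negation's tableau closes; the branch above is one of them.

Valid in K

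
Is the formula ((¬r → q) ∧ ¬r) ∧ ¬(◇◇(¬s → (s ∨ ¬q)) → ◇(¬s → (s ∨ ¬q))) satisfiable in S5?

No, unsatisfiable

1. ((¬r → q) ∧ ¬r) ∧ ¬(◇◇(¬s → (s ∨ ¬q)) → ◇(¬s → (s ∨ ¬q))), u
2. (¬r → q) ∧ ¬r, u
3. ¬(◇◇(¬s → (s ∨ ¬q)) → ◇(¬s → (s ∨ ¬q))), u
4. ¬r → q, u
5. ¬r, u
6. ◇◇(¬s → (s ∨ ¬q)), u
7. ¬◇(¬s → (s ∨ ¬q)), u
8. ¬(¬s → (s ∨ ¬q)), u
9. ¬s, u
10. ¬(s ∨ ¬q), u
11. q, u
12. ◇(¬s → (s ∨ ¬q)), v
13. ¬(¬s → (s ∨ ¬q)), v
14. ¬s, v
15. ¬(s ∨ ¬q), v
16. q, v
17. ¬s → (s ∨ ¬q), w
18. ¬(¬s → (s ∨ ¬q)), w
19. ¬s, w
20. ¬(s ∨ ¬q), w
21. q, w
22. s ∨ ¬q, w
23. ¬q, w
Accessibility: uRu, uRv, uRw, vRu, vRv, vRw, wRu, wRv, wRw
Branch closes: q and ¬q both at w.
Every branch closes; the branch above is one of them.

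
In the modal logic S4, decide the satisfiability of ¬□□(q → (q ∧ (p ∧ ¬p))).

Satisfiable (open branch found)

1. ¬□□(q → (q ∧ (p ∧ ¬p))), w0
2. ¬□(q → (q ∧ (p ∧ ¬p))), w1
3. ¬(q → (q ∧ (p ∧ ¬p))), w2
4. q, w2
5. ¬(q ∧ (p ∧ ¬p)), w2
6. ¬(p ∧ ¬p), w2
7. p, w2
Accessibility: w0Rw0, w0Rw1, w0Rw2, w1Rw1, w1Rw2, w2Rw2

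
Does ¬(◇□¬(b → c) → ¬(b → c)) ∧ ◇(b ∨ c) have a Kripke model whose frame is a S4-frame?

Satisfiable (open branch found)

1. ¬(◇□¬(b → c) → ¬(b → c)) ∧ ◇(b ∨ c), u
2. ¬(◇□¬(b → c) → ¬(b → c)), u
3. ◇(b ∨ c), u
4. ◇□¬(b → c), u
5. b → c, u
6. c, u
7. b ∨ c, v
8. c, v
9. □¬(b → c), w
10. ¬(b → c), w
11. b, w
12. ¬c, w
Accessibility: uRu, uRv, uRw, vRv, wRw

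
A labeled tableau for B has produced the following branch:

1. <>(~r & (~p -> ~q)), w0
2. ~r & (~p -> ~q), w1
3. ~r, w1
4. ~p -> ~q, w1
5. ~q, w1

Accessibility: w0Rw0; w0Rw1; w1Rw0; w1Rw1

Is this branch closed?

No atom appears with both signs at the same world.

Open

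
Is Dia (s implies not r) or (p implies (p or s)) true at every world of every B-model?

Tableau for the negation not (Dia (s implies not r) or (p implies (p or s))):
1. not (Dia (s implies not r) or (p implies (p or s))), u
2. not Dia (s implies not r), u   [neg-or-rule on 1]
3. not (p implies (p or s)), u   [neg-or-rule on 1]
4. p, u   [neg-implies-rule on 3]
5. not (p or s), u   [neg-implies-rule on 3]
6. not p, u   [neg-or-rule on 5]
7. not s, u   [neg-or-rule on 5]
Accessibility: uRu
Branch closes: p and not p both at u.
All branches of the negation close; one closing branch shown above.

Valid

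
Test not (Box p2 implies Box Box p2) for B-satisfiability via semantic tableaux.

1. not (Box p2 implies Box Box p2), u
2. Box p2, u   [neg-implies-rule on 1]
3. not Box Box p2, u   [neg-implies-rule on 1]
4. p2, u   [Box-rule on 2 via uRu]
5. not Box p2, v   [neg-Box-rule on 3: fresh world v, uRv]
6. p2, v   [Box-rule on 2 via uRv]
7. not p2, w   [neg-Box-rule on 5: fresh world w, vRw]
Accessibility: uRu, uRv, vRu, vRv, vRw, wRv, wRw

Yes, satisfiable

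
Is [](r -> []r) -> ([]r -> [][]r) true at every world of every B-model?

Tableau for the negation ~([](r -> []r) -> ([]r -> [][]r)):
1. ~([](r -> []r) -> ([]r -> [][]r)), u
2. [](r -> []r), u   [~->-rule on 1]
3. ~([]r -> [][]r), u   [~->-rule on 1]
4. []r, u   [~->-rule on 3]
5. ~[][]r, u   [~->-rule on 3]
6. r -> []r, u   [[]-rule on 2 via uRu]
7. r, u   [[]-rule on 4 via uRu]
8. ~[]r, v   [~[]-rule on 5: fresh world v, uRv]
9. r -> []r, v   [[]-rule on 2 via uRv]
10. r, v   [[]-rule on 4 via uRv]
11. []r, v   [->-rule on 9 (branches; this branch)]
12. ~r, w   [~[]-rule on 8: fresh world w, vRw]
13. r, w   [[]-rule on 11 via vRw]
Accessibility: uRu, uRv, vRu, vRv, vRw, wRv, wRw
Branch closes: r and ~r both at w.
Every branch of the negation's tableau closes; the branch above is one of them.

Valid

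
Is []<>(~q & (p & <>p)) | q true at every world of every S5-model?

Not valid

Tableau for the negation ~([]<>(~q & (p & <>p)) | q):
1. ~([]<>(~q & (p & <>p)) | q), u
2. ~[]<>(~q & (p & <>p)), u
3. ~q, u
4. ~<>(~q & (p & <>p)), v
5. ~(~q & (p & <>p)), u
6. ~(~q & (p & <>p)), v
7. ~(p & <>p), u
8. ~(p & <>p), v
9. ~<>p, u
10. ~p, u
11. ~p, v
12. ~<>p, v
Accessibility: uRu, uRv, vRu, vRv
The negation has an open branch (countermodel exists).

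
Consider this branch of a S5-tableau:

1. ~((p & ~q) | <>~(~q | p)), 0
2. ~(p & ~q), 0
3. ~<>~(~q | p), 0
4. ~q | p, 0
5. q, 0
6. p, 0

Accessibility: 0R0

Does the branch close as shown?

No atom appears with both signs at the same world.

No, open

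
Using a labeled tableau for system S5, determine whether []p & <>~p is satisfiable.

Unsatisfiable

1. []p & <>~p, 0
2. []p, 0
3. <>~p, 0
4. p, 0
5. ~p, 1
6. p, 1
Accessibility: 0R0, 0R1, 1R0, 1R1
Branch closes: p and ~p both at 1.
All branches of the tableau close; one closing branch shown above.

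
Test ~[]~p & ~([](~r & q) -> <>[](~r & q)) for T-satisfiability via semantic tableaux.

1. ~[]~p & ~([](~r & q) -> <>[](~r & q)), u
2. ~[]~p, u
3. ~([](~r & q) -> <>[](~r & q)), u
4. [](~r & q), u
5. ~<>[](~r & q), u
6. ~r & q, u
7. ~r, u
8. q, u
9. ~[](~r & q), u
10. p, v
11. ~r & q, v
12. ~r, v
13. q, v
14. ~[](~r & q), v
15. ~(~r & q), w
16. ~r & q, w
17. ~r, w
18. q, w
19. ~[](~r & q), w
20. ~q, w
Accessibility: uRu, uRv, uRw, vRv, wRw
Branch closes: q and ~q both at w.
(One branch shown.) All branches close.

No, unsatisfiable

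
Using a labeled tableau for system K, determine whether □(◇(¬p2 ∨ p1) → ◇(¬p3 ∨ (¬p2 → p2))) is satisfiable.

1. □(◇(¬p2 ∨ p1) → ◇(¬p3 ∨ (¬p2 → p2))), u

Satisfiable (open branch found)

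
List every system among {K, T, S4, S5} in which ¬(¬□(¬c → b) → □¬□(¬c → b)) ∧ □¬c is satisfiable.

K, T, S4

S5-tableau for the formula:
1. ¬(¬□(¬c → b) → □¬□(¬c → b)) ∧ □¬c, u
2. ¬(¬□(¬c → b) → □¬□(¬c → b)), u   [∧-rule on 1]
3. □¬c, u   [∧-rule on 1]
4. ¬□(¬c → b), u   [¬→-rule on 2]
5. ¬□¬□(¬c → b), u   [¬→-rule on 2]
6. ¬c, u   [□-rule on 3 via uRu]
7. ¬(¬c → b), v   [¬□-rule on 4: fresh world v, uRv]
8. ¬c, v   [¬→-rule on 7]
9. ¬b, v   [¬→-rule on 7]
10. □(¬c → b), w   [¬□-rule on 5: fresh world w, uRw]
11. ¬c, w   [□-rule on 3 via uRw]
12. ¬c → b, u   [□-rule on 10 via wRu]
13. ¬c → b, v   [□-rule on 10 via wRv]
14. ¬c → b, w   [□-rule on 10 via wRw]
15. b, u   [→-rule on 12 (branches; this branch)]
16. b, v   [→-rule on 13 (branches; this branch)]
Accessibility: uRu, uRv, uRw, vRu, vRv, vRw, wRu, wRv, wRw
Branch closes: b and ¬b both at v.
Every branch closes (one shown): unsatisfiable in S5.
S4-tableau for the formula:
1. ¬(¬□(¬c → b) → □¬□(¬c → b)) ∧ □¬c, u
2. ¬(¬□(¬c → b) → □¬□(¬c → b)), u   [∧-rule on 1]
3. □¬c, u   [∧-rule on 1]
4. ¬□(¬c → b), u   [¬→-rule on 2]
5. ¬□¬□(¬c → b), u   [¬→-rule on 2]
6. ¬c, u   [□-rule on 3 via uRu]
7. ¬(¬c → b), v   [¬□-rule on 4: fresh world v, uRv]
8. ¬c, v   [¬→-rule on 7]
9. ¬b, v   [¬→-rule on 7]
10. □(¬c → b), w   [¬□-rule on 5: fresh world w, uRw]
11. ¬c, w   [□-rule on 3 via uRw]
12. ¬c → b, w   [□-rule on 10 via wRw]
13. b, w   [→-rule on 12 (branches; this branch)]
Accessibility: uRu, uRv, uRw, vRv, wRw
Complete open branch: satisfiable in S4, hence also in K, T (this S4-model is also a K-model and a T-model).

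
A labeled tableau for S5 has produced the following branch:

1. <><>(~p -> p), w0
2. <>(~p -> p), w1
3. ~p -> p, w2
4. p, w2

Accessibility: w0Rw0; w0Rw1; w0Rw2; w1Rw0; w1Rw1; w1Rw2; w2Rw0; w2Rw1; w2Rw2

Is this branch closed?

No atom appears with both signs at the same world.

No, open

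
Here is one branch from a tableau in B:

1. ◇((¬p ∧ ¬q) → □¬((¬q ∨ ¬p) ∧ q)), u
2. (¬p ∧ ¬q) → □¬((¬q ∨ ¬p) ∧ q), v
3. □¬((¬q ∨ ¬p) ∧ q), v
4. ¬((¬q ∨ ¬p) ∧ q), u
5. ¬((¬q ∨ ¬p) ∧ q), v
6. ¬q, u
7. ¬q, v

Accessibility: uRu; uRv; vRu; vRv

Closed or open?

Open

No world carries both an atom and its negation.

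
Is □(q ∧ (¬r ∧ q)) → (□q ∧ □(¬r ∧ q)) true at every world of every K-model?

Valid in K

Tableau for the negation ¬(□(q ∧ (¬r ∧ q)) → (□q ∧ □(¬r ∧ q))):
1. ¬(□(q ∧ (¬r ∧ q)) → (□q ∧ □(¬r ∧ q))), u
2. □(q ∧ (¬r ∧ q)), u   [¬→-rule on 1]
3. ¬(□q ∧ □(¬r ∧ q)), u   [¬→-rule on 1]
4. ¬□(¬r ∧ q), u   [¬∧-rule on 3 (branches; this branch)]
5. ¬(¬r ∧ q), v   [¬□-rule on 4: fresh world v, uRv]
6. q ∧ (¬r ∧ q), v   [□-rule on 2 via uRv]
7. q, v   [∧-rule on 6]
8. ¬r ∧ q, v   [∧-rule on 6]
9. ¬r, v   [∧-rule on 8]
10. ¬q, v   [¬∧-rule on 5 (branches; this branch)]
Accessibility: uRv
Branch closes: q and ¬q both at v.
Every branch of the negation's tableau closes; the branch above is one of them.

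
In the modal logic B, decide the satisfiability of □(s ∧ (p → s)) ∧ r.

Satisfiable (open branch found)

1. □(s ∧ (p → s)) ∧ r, 0
2. □(s ∧ (p → s)), 0
3. r, 0
4. s ∧ (p → s), 0
5. s, 0
6. p → s, 0
Accessibility: 0R0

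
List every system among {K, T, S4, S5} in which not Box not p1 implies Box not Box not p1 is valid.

S5-tableau for the negation not (not Box not p1 implies Box not Box not p1):
1. not (not Box not p1 implies Box not Box not p1), w0
2. not Box not p1, w0   [neg-implies-rule on 1]
3. not Box not Box not p1, w0   [neg-implies-rule on 1]
4. p1, w1   [neg-Box-rule on 2: fresh world w1, w0Rw1]
5. Box not p1, w2   [neg-Box-rule on 3: fresh world w2, w0Rw2]
6. not p1, w0   [Box-rule on 5 via w2Rw0]
7. not p1, w1   [Box-rule on 5 via w2Rw1]
Accessibility: w0Rw0, w0Rw1, w0Rw2, w1Rw0, w1Rw1, w1Rw2, w2Rw0, w2Rw1, w2Rw2
Branch closes: p1 and not p1 both at w1.
Every branch closes (one shown): valid in S5.
S4-tableau for the negation not (not Box not p1 implies Box not Box not p1):
1. not (not Box not p1 implies Box not Box not p1), w0
2. not Box not p1, w0   [neg-implies-rule on 1]
3. not Box not Box not p1, w0   [neg-implies-rule on 1]
4. p1, w1   [neg-Box-rule on 2: fresh world w1, w0Rw1]
5. Box not p1, w2   [neg-Box-rule on 3: fresh world w2, w0Rw2]
6. not p1, w2   [Box-rule on 5 via w2Rw2]
Accessibility: w0Rw0, w0Rw1, w0Rw2, w1Rw1, w2Rw2
Complete open branch: countermodel on an S4-frame, so not valid in S4, nor in K, T (the same frame is also a K-frame and a T-frame).

S5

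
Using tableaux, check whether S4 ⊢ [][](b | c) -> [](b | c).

Tableau for the negation ~([][](b | c) -> [](b | c)):
1. ~([][](b | c) -> [](b | c)), 0
2. [][](b | c), 0
3. ~[](b | c), 0
4. [](b | c), 0
5. b | c, 0
6. c, 0
7. ~(b | c), 1
8. ~b, 1
9. ~c, 1
10. [](b | c), 1
11. b | c, 1
12. c, 1
Accessibility: 0R0, 0R1, 1R1
Branch closes: c and ~c both at 1.
All branches of the negation close; one closing branch shown above.

Yes, valid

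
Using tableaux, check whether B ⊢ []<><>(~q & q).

Not valid

Tableau for the negation ~[]<><>(~q & q):
1. ~[]<><>(~q & q), w0
2. ~<><>(~q & q), w1   [~[]-rule on 1: fresh world w1, w0Rw1]
3. ~<>(~q & q), w0   [~<>-rule on 2 via w1Rw0]
4. ~<>(~q & q), w1   [~<>-rule on 2 via w1Rw1]
5. ~(~q & q), w0   [~<>-rule on 3 via w0Rw0]
6. ~(~q & q), w1   [~<>-rule on 3 via w0Rw1]
7. ~q, w0   [~&-rule on 5 (branches; this branch)]
8. ~q, w1   [~&-rule on 6 (branches; this branch)]
Accessibility: w0Rw0, w0Rw1, w1Rw0, w1Rw1
The negation has an open branch (countermodel exists).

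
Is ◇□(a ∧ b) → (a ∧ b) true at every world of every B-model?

Tableau for the negation ¬(◇□(a ∧ b) → (a ∧ b)):
1. ¬(◇□(a ∧ b) → (a ∧ b)), 0
2. ◇□(a ∧ b), 0   [¬→-rule on 1]
3. ¬(a ∧ b), 0   [¬→-rule on 1]
4. ¬b, 0   [¬∧-rule on 3 (branches; this branch)]
5. □(a ∧ b), 1   [◇-rule on 2: fresh world 1, 0R1]
6. a ∧ b, 0   [□-rule on 5 via 1R0]
7. a, 0   [∧-rule on 6]
8. b, 0   [∧-rule on 6]
Accessibility: 0R0, 0R1, 1R0, 1R1
Branch closes: b and ¬b both at 0.
Every branch of the negation's tableau closes; the branch above is one of them.

Yes, valid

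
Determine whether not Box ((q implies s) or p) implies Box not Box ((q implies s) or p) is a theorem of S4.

Tableau for the negation not (not Box ((q implies s) or p) implies Box not Box ((q implies s) or p)):
1. not (not Box ((q implies s) or p) implies Box not Box ((q implies s) or p)), 0
2. not Box ((q implies s) or p), 0   [neg-implies-rule on 1]
3. not Box not Box ((q implies s) or p), 0   [neg-implies-rule on 1]
4. not ((q implies s) or p), 1   [neg-Box-rule on 2: fresh world 1, 0R1]
5. not (q implies s), 1   [neg-or-rule on 4]
6. not p, 1   [neg-or-rule on 4]
7. q, 1   [neg-implies-rule on 5]
8. not s, 1   [neg-implies-rule on 5]
9. Box ((q implies s) or p), 2   [neg-Box-rule on 3: fresh world 2, 0R2]
10. (q implies s) or p, 2   [Box-rule on 9 via 2R2]
11. p, 2   [or-rule on 10 (branches; this branch)]
Accessibility: 0R0, 0R1, 0R2, 1R1, 2R2
The negation has an open branch (countermodel exists).

No, not valid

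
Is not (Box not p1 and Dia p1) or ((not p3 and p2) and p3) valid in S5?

Tableau for the negation not (not (Box not p1 and Dia p1) or ((not p3 and p2) and p3)):
1. not (not (Box not p1 and Dia p1) or ((not p3 and p2) and p3)), w0
2. Box not p1 and Dia p1, w0
3. not ((not p3 and p2) and p3), w0
4. Box not p1, w0
5. Dia p1, w0
6. not p1, w0
7. not (not p3 and p2), w0
8. not p2, w0
9. p1, w1
10. not p1, w1
Accessibility: w0Rw0, w0Rw1, w1Rw0, w1Rw1
Branch closes: p1 and not p1 both at w1.
All branches of the negation close; one closing branch shown above.

Valid in S5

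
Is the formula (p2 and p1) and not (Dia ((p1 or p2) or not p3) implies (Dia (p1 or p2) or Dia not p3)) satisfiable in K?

No, unsatisfiable

1. (p2 and p1) and not (Dia ((p1 or p2) or not p3) implies (Dia (p1 or p2) or Dia not p3)), u
2. p2 and p1, u
3. not (Dia ((p1 or p2) or not p3) implies (Dia (p1 or p2) or Dia not p3)), u
4. p2, u
5. p1, u
6. Dia ((p1 or p2) or not p3), u
7. not (Dia (p1 or p2) or Dia not p3), u
8. not Dia (p1 or p2), u
9. not Dia not p3, u
10. (p1 or p2) or not p3, v
11. not (p1 or p2), v
12. not p1, v
13. not p2, v
14. p3, v
15. p1 or p2, v
16. p2, v
Accessibility: uRv
Branch closes: p2 and not p2 both at v.
All branches of the tableau close; one closing branch shown above.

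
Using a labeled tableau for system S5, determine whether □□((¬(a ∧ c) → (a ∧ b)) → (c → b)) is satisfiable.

1. □□((¬(a ∧ c) → (a ∧ b)) → (c → b)), 0
2. □((¬(a ∧ c) → (a ∧ b)) → (c → b)), 0
3. (¬(a ∧ c) → (a ∧ b)) → (c → b), 0
4. c → b, 0
5. b, 0
Accessibility: 0R0

Yes, satisfiable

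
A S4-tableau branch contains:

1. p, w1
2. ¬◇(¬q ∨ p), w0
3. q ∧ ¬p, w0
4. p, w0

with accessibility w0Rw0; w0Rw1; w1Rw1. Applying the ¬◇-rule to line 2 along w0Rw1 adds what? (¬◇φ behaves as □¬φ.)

¬◇φ behaves as □¬φ: propagate the negated body to each accessible world.

¬(¬q ∨ p), w1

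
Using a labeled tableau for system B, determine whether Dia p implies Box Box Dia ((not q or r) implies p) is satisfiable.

Satisfiable

1. Dia p implies Box Box Dia ((not q or r) implies p), 0
2. Box Box Dia ((not q or r) implies p), 0   [implies-rule on 1 (branches; this branch)]
3. Box Dia ((not q or r) implies p), 0   [Box-rule on 2 via 0R0]
4. Dia ((not q or r) implies p), 0   [Box-rule on 3 via 0R0]
5. (not q or r) implies p, 1   [Dia-rule on 4: fresh world 1, 0R1]
6. Box Dia ((not q or r) implies p), 1   [Box-rule on 2 via 0R1]
7. Dia ((not q or r) implies p), 1   [Box-rule on 3 via 0R1]
8. p, 1   [implies-rule on 5 (branches; this branch)]
9. (not q or r) implies p, 2   [Dia-rule on 7: fresh world 2, 1R2]
10. Dia ((not q or r) implies p), 2   [Box-rule on 6 via 1R2]
11. p, 2   [implies-rule on 9 (branches; this branch)]
12. (not q or r) implies p, 3   [Dia-rule on 10: fresh world 3, 2R3]
13. p, 3   [implies-rule on 12 (branches; this branch)]
Accessibility: 0R0, 0R1, 1R0, 1R1, 1R2, 2R1, 2R2, 2R3, 3R2, 3R3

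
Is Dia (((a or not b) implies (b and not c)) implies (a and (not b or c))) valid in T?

Tableau for the negation not Dia (((a or not b) implies (b and not c)) implies (a and (not b or c))):
1. not Dia (((a or not b) implies (b and not c)) implies (a and (not b or c))), u
2. not (((a or not b) implies (b and not c)) implies (a and (not b or c))), u
3. (a or not b) implies (b and not c), u
4. not (a and (not b or c)), u
5. b and not c, u
6. b, u
7. not c, u
8. not (not b or c), u
Accessibility: uRu
The negation has an open branch (countermodel exists).

No, not valid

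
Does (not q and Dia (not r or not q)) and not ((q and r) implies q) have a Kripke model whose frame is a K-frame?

Unsatisfiable (every branch closes)

1. (not q and Dia (not r or not q)) and not ((q and r) implies q), u
2. not q and Dia (not r or not q), u
3. not ((q and r) implies q), u
4. not q, u
5. Dia (not r or not q), u
6. q and r, u
7. q, u
8. r, u
Branch closes: q and not q both at u.
Every branch closes; the branch above is one of them.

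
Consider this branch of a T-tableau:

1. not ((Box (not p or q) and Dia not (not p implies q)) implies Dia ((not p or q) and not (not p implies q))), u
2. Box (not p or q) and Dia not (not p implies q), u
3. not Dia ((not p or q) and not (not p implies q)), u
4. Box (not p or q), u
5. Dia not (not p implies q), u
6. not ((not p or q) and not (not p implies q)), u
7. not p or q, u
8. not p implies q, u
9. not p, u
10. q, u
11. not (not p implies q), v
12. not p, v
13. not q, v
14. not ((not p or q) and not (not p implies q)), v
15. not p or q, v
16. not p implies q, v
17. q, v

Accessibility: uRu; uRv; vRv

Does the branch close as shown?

Yes, closed

Both q and not q appear at v.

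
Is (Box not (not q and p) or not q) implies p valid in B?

Tableau for the negation not ((Box not (not q and p) or not q) implies p):
1. not ((Box not (not q and p) or not q) implies p), w0
2. Box not (not q and p) or not q, w0
3. not p, w0
4. not q, w0
Accessibility: w0Rw0
The negation has an open branch (countermodel exists).

Invalid (countermodel exists)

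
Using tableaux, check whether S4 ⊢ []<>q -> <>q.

Tableau for the negation ~([]<>q -> <>q):
1. ~([]<>q -> <>q), w0
2. []<>q, w0
3. ~<>q, w0
4. <>q, w0
5. ~q, w0
6. q, w1
7. <>q, w1
8. ~q, w1
Accessibility: w0Rw0, w0Rw1, w1Rw1
Branch closes: q and ~q both at w1.
Every branch of the negation's tableau closes; the branch above is one of them.

Valid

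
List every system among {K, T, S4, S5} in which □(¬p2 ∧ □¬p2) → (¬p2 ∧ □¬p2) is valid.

T, S4, S5

K-tableau for the negation ¬(□(¬p2 ∧ □¬p2) → (¬p2 ∧ □¬p2)):
1. ¬(□(¬p2 ∧ □¬p2) → (¬p2 ∧ □¬p2)), u
2. □(¬p2 ∧ □¬p2), u   [¬→-rule on 1]
3. ¬(¬p2 ∧ □¬p2), u   [¬→-rule on 1]
4. p2, u   [¬∧-rule on 3 (branches; this branch)]
Complete open branch: countermodel on a K-frame, so not valid in K.
T-tableau for the negation ¬(□(¬p2 ∧ □¬p2) → (¬p2 ∧ □¬p2)):
1. ¬(□(¬p2 ∧ □¬p2) → (¬p2 ∧ □¬p2)), u
2. □(¬p2 ∧ □¬p2), u   [¬→-rule on 1]
3. ¬(¬p2 ∧ □¬p2), u   [¬→-rule on 1]
4. ¬p2 ∧ □¬p2, u   [□-rule on 2 via uRu]
5. ¬p2, u   [∧-rule on 4]
6. □¬p2, u   [∧-rule on 4]
7. ¬□¬p2, u   [¬∧-rule on 3 (branches; this branch)]
8. p2, v   [¬□-rule on 7: fresh world v, uRv]
9. ¬p2 ∧ □¬p2, v   [□-rule on 2 via uRv]
10. ¬p2, v   [∧-rule on 9]
11. □¬p2, v   [∧-rule on 9]
Accessibility: uRu, uRv, vRv
Branch closes: p2 and ¬p2 both at v.
Every branch closes (one shown): valid in T, hence also in S4, S5 (every theorem of T is a theorem of S4 and S5).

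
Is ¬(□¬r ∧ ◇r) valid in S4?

Tableau for the negation □¬r ∧ ◇r:
1. □¬r ∧ ◇r, w0
2. □¬r, w0   [∧-rule on 1]
3. ◇r, w0   [∧-rule on 1]
4. ¬r, w0   [□-rule on 2 via w0Rw0]
5. r, w1   [◇-rule on 3: fresh world w1, w0Rw1]
6. ¬r, w1   [□-rule on 2 via w0Rw1]
Accessibility: w0Rw0, w0Rw1, w1Rw1
Branch closes: r and ¬r both at w1.
All branches of the negation close; one closing branch shown above.

Valid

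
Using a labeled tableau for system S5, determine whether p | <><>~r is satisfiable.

Satisfiable (open branch found)

1. p | <><>~r, u
2. <><>~r, u   [|-rule on 1 (branches; this branch)]
3. <>~r, v   [<>-rule on 2: fresh world v, uRv]
4. ~r, w   [<>-rule on 3: fresh world w, vRw]
Accessibility: uRu, uRv, uRw, vRu, vRv, vRw, wRu, wRv, wRw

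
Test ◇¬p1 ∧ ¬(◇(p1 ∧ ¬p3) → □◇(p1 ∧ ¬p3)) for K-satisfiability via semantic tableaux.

1. ◇¬p1 ∧ ¬(◇(p1 ∧ ¬p3) → □◇(p1 ∧ ¬p3)), w0
2. ◇¬p1, w0
3. ¬(◇(p1 ∧ ¬p3) → □◇(p1 ∧ ¬p3)), w0
4. ◇(p1 ∧ ¬p3), w0
5. ¬□◇(p1 ∧ ¬p3), w0
6. ¬p1, w1
7. p1 ∧ ¬p3, w2
8. p1, w2
9. ¬p3, w2
10. ¬◇(p1 ∧ ¬p3), w3
Accessibility: w0Rw1, w0Rw2, w0Rw3

Yes, satisfiable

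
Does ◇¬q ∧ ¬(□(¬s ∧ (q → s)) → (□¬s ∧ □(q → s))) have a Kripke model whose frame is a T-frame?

1. ◇¬q ∧ ¬(□(¬s ∧ (q → s)) → (□¬s ∧ □(q → s))), w0
2. ◇¬q, w0
3. ¬(□(¬s ∧ (q → s)) → (□¬s ∧ □(q → s))), w0
4. □(¬s ∧ (q → s)), w0
5. ¬(□¬s ∧ □(q → s)), w0
6. ¬s ∧ (q → s), w0
7. ¬s, w0
8. q → s, w0
9. ¬□(q → s), w0
10. ¬q, w0
11. ¬q, w1
12. ¬s ∧ (q → s), w1
13. ¬s, w1
14. q → s, w1
15. ¬(q → s), w2
16. q, w2
17. ¬s, w2
18. ¬s ∧ (q → s), w2
19. q → s, w2
20. s, w2
Accessibility: w0Rw0, w0Rw1, w0Rw2, w1Rw1, w2Rw2
Branch closes: s and ¬s both at w2.
Every branch closes; the branch above is one of them.

Unsatisfiable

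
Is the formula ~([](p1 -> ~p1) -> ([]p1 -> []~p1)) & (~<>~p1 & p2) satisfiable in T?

Unsatisfiable

1. ~([](p1 -> ~p1) -> ([]p1 -> []~p1)) & (~<>~p1 & p2), w0
2. ~([](p1 -> ~p1) -> ([]p1 -> []~p1)), w0
3. ~<>~p1 & p2, w0
4. [](p1 -> ~p1), w0
5. ~([]p1 -> []~p1), w0
6. ~<>~p1, w0
7. p2, w0
8. []p1, w0
9. ~[]~p1, w0
10. p1 -> ~p1, w0
11. p1, w0
12. ~p1, w0
Accessibility: w0Rw0
Branch closes: p1 and ~p1 both at w0.
(One branch shown.) All branches close.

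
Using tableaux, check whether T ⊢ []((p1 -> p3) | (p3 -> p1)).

Valid

Tableau for the negation ~[]((p1 -> p3) | (p3 -> p1)):
1. ~[]((p1 -> p3) | (p3 -> p1)), 0
2. ~((p1 -> p3) | (p3 -> p1)), 1   [~[]-rule on 1: fresh world 1, 0R1]
3. ~(p1 -> p3), 1   [~|-rule on 2]
4. ~(p3 -> p1), 1   [~|-rule on 2]
5. p1, 1   [~->-rule on 3]
6. ~p3, 1   [~->-rule on 3]
7. p3, 1   [~->-rule on 4]
8. ~p1, 1   [~->-rule on 4]
Accessibility: 0R0, 0R1, 1R1
Branch closes: p3 and ~p3 both at 1.
Every branch of the negation's tableau closes; the branch above is one of them.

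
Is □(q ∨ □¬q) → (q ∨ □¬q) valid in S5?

Yes, valid

Tableau for the negation ¬(□(q ∨ □¬q) → (q ∨ □¬q)):
1. ¬(□(q ∨ □¬q) → (q ∨ □¬q)), 0
2. □(q ∨ □¬q), 0
3. ¬(q ∨ □¬q), 0
4. ¬q, 0
5. ¬□¬q, 0
6. q ∨ □¬q, 0
7. □¬q, 0
8. q, 1
9. q ∨ □¬q, 1
10. ¬q, 1
Accessibility: 0R0, 0R1, 1R0, 1R1
Branch closes: q and ¬q both at 1.
All branches of the negation close; one closing branch shown above.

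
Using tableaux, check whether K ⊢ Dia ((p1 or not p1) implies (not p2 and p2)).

Invalid (countermodel exists)

Tableau for the negation not Dia ((p1 or not p1) implies (not p2 and p2)):
1. not Dia ((p1 or not p1) implies (not p2 and p2)), 0
The negation has an open branch (countermodel exists).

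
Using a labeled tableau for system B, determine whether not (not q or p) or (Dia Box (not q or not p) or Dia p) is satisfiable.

1. not (not q or p) or (Dia Box (not q or not p) or Dia p), w0
2. Dia Box (not q or not p) or Dia p, w0
3. Dia p, w0
4. p, w1
Accessibility: w0Rw0, w0Rw1, w1Rw0, w1Rw1

Yes, satisfiable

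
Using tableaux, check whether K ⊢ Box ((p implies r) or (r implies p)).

Valid in K

Tableau for the negation not Box ((p implies r) or (r implies p)):
1. not Box ((p implies r) or (r implies p)), u
2. not ((p implies r) or (r implies p)), v   [neg-Box-rule on 1: fresh world v, uRv]
3. not (p implies r), v   [neg-or-rule on 2]
4. not (r implies p), v   [neg-or-rule on 2]
5. p, v   [neg-implies-rule on 3]
6. not r, v   [neg-implies-rule on 3]
7. r, v   [neg-implies-rule on 4]
8. not p, v   [neg-implies-rule on 4]
Accessibility: uRv
Branch closes: r and not r both at v.
All branches of the negation close; one closing branch shown above.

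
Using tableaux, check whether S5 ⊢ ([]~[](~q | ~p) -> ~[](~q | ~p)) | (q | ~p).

Valid

Tableau for the negation ~(([]~[](~q | ~p) -> ~[](~q | ~p)) | (q | ~p)):
1. ~(([]~[](~q | ~p) -> ~[](~q | ~p)) | (q | ~p)), u
2. ~([]~[](~q | ~p) -> ~[](~q | ~p)), u
3. ~(q | ~p), u
4. []~[](~q | ~p), u
5. [](~q | ~p), u
6. ~q, u
7. p, u
8. ~[](~q | ~p), u
9. ~q | ~p, u
10. ~(~q | ~p), v
11. q, v
12. p, v
13. ~[](~q | ~p), v
14. ~q | ~p, v
15. ~p, v
Accessibility: uRu, uRv, vRu, vRv
Branch closes: p and ~p both at v.
Every branch of the negation's tableau closes; the branch above is one of them.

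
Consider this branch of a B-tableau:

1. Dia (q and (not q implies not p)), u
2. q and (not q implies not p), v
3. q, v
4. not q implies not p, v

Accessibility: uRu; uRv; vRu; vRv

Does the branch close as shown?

There is no literal clash: for every atom and world, at most one sign appears.

Open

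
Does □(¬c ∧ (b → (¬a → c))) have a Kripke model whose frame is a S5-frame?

Yes, satisfiable

1. □(¬c ∧ (b → (¬a → c))), 0
2. ¬c ∧ (b → (¬a → c)), 0
3. ¬c, 0
4. b → (¬a → c), 0
5. ¬a → c, 0
6. a, 0
Accessibility: 0R0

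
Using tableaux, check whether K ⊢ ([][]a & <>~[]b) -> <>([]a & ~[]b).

Valid

Tableau for the negation ~(([][]a & <>~[]b) -> <>([]a & ~[]b)):
1. ~(([][]a & <>~[]b) -> <>([]a & ~[]b)), w0
2. [][]a & <>~[]b, w0   [~->-rule on 1]
3. ~<>([]a & ~[]b), w0   [~->-rule on 1]
4. [][]a, w0   [&-rule on 2]
5. <>~[]b, w0   [&-rule on 2]
6. ~[]b, w1   [<>-rule on 5: fresh world w1, w0Rw1]
7. ~([]a & ~[]b), w1   [~<>-rule on 3 via w0Rw1]
8. []a, w1   [[]-rule on 4 via w0Rw1]
9. ~[]a, w1   [~&-rule on 7 (branches; this branch)]
10. ~b, w2   [~[]-rule on 6: fresh world w2, w1Rw2]
11. a, w2   [[]-rule on 8 via w1Rw2]
12. ~a, w3   [~[]-rule on 9: fresh world w3, w1Rw3]
13. a, w3   [[]-rule on 8 via w1Rw3]
Accessibility: w0Rw1, w1Rw2, w1Rw3
Branch closes: a and ~a both at w3.
All branches of the negation close; one closing branch shown above.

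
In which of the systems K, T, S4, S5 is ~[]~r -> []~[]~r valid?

S5

S5-tableau for the negation ~(~[]~r -> []~[]~r):
1. ~(~[]~r -> []~[]~r), 0
2. ~[]~r, 0   [~->-rule on 1]
3. ~[]~[]~r, 0   [~->-rule on 1]
4. r, 1   [~[]-rule on 2: fresh world 1, 0R1]
5. []~r, 2   [~[]-rule on 3: fresh world 2, 0R2]
6. ~r, 0   [[]-rule on 5 via 2R0]
7. ~r, 1   [[]-rule on 5 via 2R1]
Accessibility: 0R0, 0R1, 0R2, 1R0, 1R1, 1R2, 2R0, 2R1, 2R2
Branch closes: r and ~r both at 1.
Every branch closes (one shown): valid in S5.
S4-tableau for the negation ~(~[]~r -> []~[]~r):
1. ~(~[]~r -> []~[]~r), 0
2. ~[]~r, 0   [~->-rule on 1]
3. ~[]~[]~r, 0   [~->-rule on 1]
4. r, 1   [~[]-rule on 2: fresh world 1, 0R1]
5. []~r, 2   [~[]-rule on 3: fresh world 2, 0R2]
6. ~r, 2   [[]-rule on 5 via 2R2]
Accessibility: 0R0, 0R1, 0R2, 1R1, 2R2
Complete open branch: countermodel on an S4-frame, so not valid in S4, nor in K, T (the same frame is also a K-frame and a T-frame).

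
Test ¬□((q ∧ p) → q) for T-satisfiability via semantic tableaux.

1. ¬□((q ∧ p) → q), u
2. ¬((q ∧ p) → q), v
3. q ∧ p, v
4. ¬q, v
5. q, v
6. p, v
Accessibility: uRu, uRv, vRv
Branch closes: q and ¬q both at v.
Every branch closes; the branch above is one of them.

Unsatisfiable (every branch closes)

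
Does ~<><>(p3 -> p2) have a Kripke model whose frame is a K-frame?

Yes, satisfiable

1. ~<><>(p3 -> p2), w0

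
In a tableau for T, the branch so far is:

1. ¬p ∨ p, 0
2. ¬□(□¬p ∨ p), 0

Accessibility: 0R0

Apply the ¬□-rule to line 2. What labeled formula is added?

a fresh world 1 with 0R1, and ¬(□¬p ∨ p) at 1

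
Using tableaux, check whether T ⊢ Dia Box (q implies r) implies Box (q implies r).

No, not valid

Tableau for the negation not (Dia Box (q implies r) implies Box (q implies r)):
1. not (Dia Box (q implies r) implies Box (q implies r)), 0
2. Dia Box (q implies r), 0   [neg-implies-rule on 1]
3. not Box (q implies r), 0   [neg-implies-rule on 1]
4. Box (q implies r), 1   [Dia-rule on 2: fresh world 1, 0R1]
5. q implies r, 1   [Box-rule on 4 via 1R1]
6. r, 1   [implies-rule on 5 (branches; this branch)]
7. not (q implies r), 2   [neg-Box-rule on 3: fresh world 2, 0R2]
8. q, 2   [neg-implies-rule on 7]
9. not r, 2   [neg-implies-rule on 7]
Accessibility: 0R0, 0R1, 0R2, 1R1, 2R2
The negation has an open branch (countermodel exists).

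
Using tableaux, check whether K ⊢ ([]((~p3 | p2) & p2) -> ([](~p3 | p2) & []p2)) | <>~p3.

Tableau for the negation ~(([]((~p3 | p2) & p2) -> ([](~p3 | p2) & []p2)) | <>~p3):
1. ~(([]((~p3 | p2) & p2) -> ([](~p3 | p2) & []p2)) | <>~p3), u
2. ~([]((~p3 | p2) & p2) -> ([](~p3 | p2) & []p2)), u
3. ~<>~p3, u
4. []((~p3 | p2) & p2), u
5. ~([](~p3 | p2) & []p2), u
6. ~[]p2, u
7. ~p2, v
8. p3, v
9. (~p3 | p2) & p2, v
10. ~p3 | p2, v
11. p2, v
Accessibility: uRv
Branch closes: p2 and ~p2 both at v.
Every branch of the negation's tableau closes; the branch above is one of them.

Valid in K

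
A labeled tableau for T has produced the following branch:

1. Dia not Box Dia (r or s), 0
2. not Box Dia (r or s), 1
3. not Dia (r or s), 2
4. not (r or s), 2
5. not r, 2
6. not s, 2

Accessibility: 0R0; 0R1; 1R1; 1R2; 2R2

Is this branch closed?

No atom appears with both signs at the same world.

Open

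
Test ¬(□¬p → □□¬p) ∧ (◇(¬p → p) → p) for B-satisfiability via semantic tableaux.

Satisfiable (open branch found)

1. ¬(□¬p → □□¬p) ∧ (◇(¬p → p) → p), u
2. ¬(□¬p → □□¬p), u
3. ◇(¬p → p) → p, u
4. □¬p, u
5. ¬□□¬p, u
6. ¬p, u
7. ¬◇(¬p → p), u
8. ¬(¬p → p), u
9. ¬□¬p, v
10. ¬p, v
11. ¬(¬p → p), v
12. p, w
Accessibility: uRu, uRv, vRu, vRv, vRw, wRv, wRw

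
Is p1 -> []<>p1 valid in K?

Not valid

Tableau for the negation ~(p1 -> []<>p1):
1. ~(p1 -> []<>p1), 0
2. p1, 0
3. ~[]<>p1, 0
4. ~<>p1, 1
Accessibility: 0R1
The negation has an open branch (countermodel exists).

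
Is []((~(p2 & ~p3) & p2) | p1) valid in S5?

Tableau for the negation ~[]((~(p2 & ~p3) & p2) | p1):
1. ~[]((~(p2 & ~p3) & p2) | p1), u
2. ~((~(p2 & ~p3) & p2) | p1), v   [~[]-rule on 1: fresh world v, uRv]
3. ~(~(p2 & ~p3) & p2), v   [~|-rule on 2]
4. ~p1, v   [~|-rule on 2]
5. ~p2, v   [~&-rule on 3 (branches; this branch)]
Accessibility: uRu, uRv, vRu, vRv
The negation has an open branch (countermodel exists).

Invalid (countermodel exists)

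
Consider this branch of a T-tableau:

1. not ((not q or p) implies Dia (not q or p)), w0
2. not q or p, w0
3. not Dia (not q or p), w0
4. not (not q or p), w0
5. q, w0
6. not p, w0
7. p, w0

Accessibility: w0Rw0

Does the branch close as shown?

Yes, closed

Both p and not p appear at w0.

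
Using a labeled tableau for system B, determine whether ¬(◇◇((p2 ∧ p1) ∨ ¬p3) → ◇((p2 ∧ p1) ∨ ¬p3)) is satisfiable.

1. ¬(◇◇((p2 ∧ p1) ∨ ¬p3) → ◇((p2 ∧ p1) ∨ ¬p3)), u
2. ◇◇((p2 ∧ p1) ∨ ¬p3), u   [¬→-rule on 1]
3. ¬◇((p2 ∧ p1) ∨ ¬p3), u   [¬→-rule on 1]
4. ¬((p2 ∧ p1) ∨ ¬p3), u   [¬◇-rule on 3 via uRu]
5. ¬(p2 ∧ p1), u   [¬∨-rule on 4]
6. p3, u   [¬∨-rule on 4]
7. ¬p1, u   [¬∧-rule on 5 (branches; this branch)]
8. ◇((p2 ∧ p1) ∨ ¬p3), v   [◇-rule on 2: fresh world v, uRv]
9. ¬((p2 ∧ p1) ∨ ¬p3), v   [¬◇-rule on 3 via uRv]
10. ¬(p2 ∧ p1), v   [¬∨-rule on 9]
11. p3, v   [¬∨-rule on 9]
12. ¬p1, v   [¬∧-rule on 10 (branches; this branch)]
13. (p2 ∧ p1) ∨ ¬p3, w   [◇-rule on 8: fresh world w, vRw]
14. ¬p3, w   [∨-rule on 13 (branches; this branch)]
Accessibility: uRu, uRv, vRu, vRv, vRw, wRv, wRw

Satisfiable (open branch found)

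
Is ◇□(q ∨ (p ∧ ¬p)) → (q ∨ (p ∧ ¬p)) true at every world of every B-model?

Yes, valid

Tableau for the negation ¬(◇□(q ∨ (p ∧ ¬p)) → (q ∨ (p ∧ ¬p))):
1. ¬(◇□(q ∨ (p ∧ ¬p)) → (q ∨ (p ∧ ¬p))), u
2. ◇□(q ∨ (p ∧ ¬p)), u   [¬→-rule on 1]
3. ¬(q ∨ (p ∧ ¬p)), u   [¬→-rule on 1]
4. ¬q, u   [¬∨-rule on 3]
5. ¬(p ∧ ¬p), u   [¬∨-rule on 3]
6. p, u   [¬∧-rule on 5 (branches; this branch)]
7. □(q ∨ (p ∧ ¬p)), v   [◇-rule on 2: fresh world v, uRv]
8. q ∨ (p ∧ ¬p), u   [□-rule on 7 via vRu]
9. q ∨ (p ∧ ¬p), v   [□-rule on 7 via vRv]
10. p ∧ ¬p, u   [∨-rule on 8 (branches; this branch)]
11. ¬p, u   [∧-rule on 10]
Accessibility: uRu, uRv, vRu, vRv
Branch closes: p and ¬p both at u.
All branches of the negation close; one closing branch shown above.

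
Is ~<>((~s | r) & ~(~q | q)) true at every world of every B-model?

Tableau for the negation <>((~s | r) & ~(~q | q)):
1. <>((~s | r) & ~(~q | q)), 0
2. (~s | r) & ~(~q | q), 1
3. ~s | r, 1
4. ~(~q | q), 1
5. q, 1
6. ~q, 1
Accessibility: 0R0, 0R1, 1R0, 1R1
Branch closes: q and ~q both at 1.
Every branch of the negation's tableau closes; the branch above is one of them.

Yes, valid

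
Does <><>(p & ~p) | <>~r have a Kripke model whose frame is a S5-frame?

Satisfiable

1. <><>(p & ~p) | <>~r, u
2. <>~r, u
3. ~r, v
Accessibility: uRu, uRv, vRu, vRv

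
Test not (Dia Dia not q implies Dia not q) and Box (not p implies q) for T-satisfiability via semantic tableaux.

Satisfiable

1. not (Dia Dia not q implies Dia not q) and Box (not p implies q), w0
2. not (Dia Dia not q implies Dia not q), w0
3. Box (not p implies q), w0
4. Dia Dia not q, w0
5. not Dia not q, w0
6. not p implies q, w0
7. q, w0
8. Dia not q, w1
9. not p implies q, w1
10. q, w1
11. not q, w2
Accessibility: w0Rw0, w0Rw1, w1Rw1, w1Rw2, w2Rw2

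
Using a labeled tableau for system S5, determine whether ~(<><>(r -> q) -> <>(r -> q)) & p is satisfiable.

1. ~(<><>(r -> q) -> <>(r -> q)) & p, 0
2. ~(<><>(r -> q) -> <>(r -> q)), 0   [&-rule on 1]
3. p, 0   [&-rule on 1]
4. <><>(r -> q), 0   [~->-rule on 2]
5. ~<>(r -> q), 0   [~->-rule on 2]
6. ~(r -> q), 0   [~<>-rule on 5 via 0R0]
7. r, 0   [~->-rule on 6]
8. ~q, 0   [~->-rule on 6]
9. <>(r -> q), 1   [<>-rule on 4: fresh world 1, 0R1]
10. ~(r -> q), 1   [~<>-rule on 5 via 0R1]
11. r, 1   [~->-rule on 10]
12. ~q, 1   [~->-rule on 10]
13. r -> q, 2   [<>-rule on 9: fresh world 2, 1R2]
14. ~(r -> q), 2   [~<>-rule on 5 via 0R2]
15. r, 2   [~->-rule on 14]
16. ~q, 2   [~->-rule on 14]
17. q, 2   [->-rule on 13 (branches; this branch)]
Accessibility: 0R0, 0R1, 0R2, 1R0, 1R1, 1R2, 2R0, 2R1, 2R2
Branch closes: q and ~q both at 2.
(One branch shown.) All branches close.

Unsatisfiable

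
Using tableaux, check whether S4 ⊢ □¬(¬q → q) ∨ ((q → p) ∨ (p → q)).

Tableau for the negation ¬(□¬(¬q → q) ∨ ((q → p) ∨ (p → q))):
1. ¬(□¬(¬q → q) ∨ ((q → p) ∨ (p → q))), u
2. ¬□¬(¬q → q), u   [¬∨-rule on 1]
3. ¬((q → p) ∨ (p → q)), u   [¬∨-rule on 1]
4. ¬(q → p), u   [¬∨-rule on 3]
5. ¬(p → q), u   [¬∨-rule on 3]
6. q, u   [¬→-rule on 4]
7. ¬p, u   [¬→-rule on 4]
8. p, u   [¬→-rule on 5]
9. ¬q, u   [¬→-rule on 5]
Accessibility: uRu
Branch closes: p and ¬p both at u.
All branches of the negation close; one closing branch shown above.

Valid in S4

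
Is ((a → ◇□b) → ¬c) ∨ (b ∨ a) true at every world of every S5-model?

Not valid

Tableau for the negation ¬(((a → ◇□b) → ¬c) ∨ (b ∨ a)):
1. ¬(((a → ◇□b) → ¬c) ∨ (b ∨ a)), 0
2. ¬((a → ◇□b) → ¬c), 0
3. ¬(b ∨ a), 0
4. a → ◇□b, 0
5. c, 0
6. ¬b, 0
7. ¬a, 0
Accessibility: 0R0
The negation has an open branch (countermodel exists).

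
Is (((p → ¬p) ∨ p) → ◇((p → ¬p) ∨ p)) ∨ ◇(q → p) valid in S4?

Tableau for the negation ¬((((p → ¬p) ∨ p) → ◇((p → ¬p) ∨ p)) ∨ ◇(q → p)):
1. ¬((((p → ¬p) ∨ p) → ◇((p → ¬p) ∨ p)) ∨ ◇(q → p)), w0
2. ¬(((p → ¬p) ∨ p) → ◇((p → ¬p) ∨ p)), w0
3. ¬◇(q → p), w0
4. (p → ¬p) ∨ p, w0
5. ¬◇((p → ¬p) ∨ p), w0
6. ¬(q → p), w0
7. q, w0
8. ¬p, w0
9. ¬((p → ¬p) ∨ p), w0
10. ¬(p → ¬p), w0
11. p, w0
Accessibility: w0Rw0
Branch closes: p and ¬p both at w0.
Every branch of the negation's tableau closes; the branch above is one of them.

Yes, valid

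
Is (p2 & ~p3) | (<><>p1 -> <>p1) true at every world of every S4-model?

Tableau for the negation ~((p2 & ~p3) | (<><>p1 -> <>p1)):
1. ~((p2 & ~p3) | (<><>p1 -> <>p1)), u
2. ~(p2 & ~p3), u
3. ~(<><>p1 -> <>p1), u
4. <><>p1, u
5. ~<>p1, u
6. ~p1, u
7. p3, u
8. <>p1, v
9. ~p1, v
10. p1, w
11. ~p1, w
Accessibility: uRu, uRv, uRw, vRv, vRw, wRw
Branch closes: p1 and ~p1 both at w.
All branches of the negation close; one closing branch shown above.

Valid in S4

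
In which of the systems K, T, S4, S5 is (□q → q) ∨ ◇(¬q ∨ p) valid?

K-tableau for the negation ¬((□q → q) ∨ ◇(¬q ∨ p)):
1. ¬((□q → q) ∨ ◇(¬q ∨ p)), w0
2. ¬(□q → q), w0
3. ¬◇(¬q ∨ p), w0
4. □q, w0
5. ¬q, w0
Complete open branch: countermodel on a K-frame, so not valid in K.
T-tableau for the negation ¬((□q → q) ∨ ◇(¬q ∨ p)):
1. ¬((□q → q) ∨ ◇(¬q ∨ p)), w0
2. ¬(□q → q), w0
3. ¬◇(¬q ∨ p), w0
4. □q, w0
5. ¬q, w0
6. ¬(¬q ∨ p), w0
7. q, w0
8. ¬p, w0
Accessibility: w0Rw0
Branch closes: q and ¬q both at w0.
Every branch closes (one shown): valid in T, hence also in S4, S5 (every theorem of T is a theorem of S4 and S5).

T, S4, S5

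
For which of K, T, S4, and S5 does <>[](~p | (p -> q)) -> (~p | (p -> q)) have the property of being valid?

S4-tableau for the negation ~(<>[](~p | (p -> q)) -> (~p | (p -> q))):
1. ~(<>[](~p | (p -> q)) -> (~p | (p -> q))), u
2. <>[](~p | (p -> q)), u
3. ~(~p | (p -> q)), u
4. p, u
5. ~(p -> q), u
6. ~q, u
7. [](~p | (p -> q)), v
8. ~p | (p -> q), v
9. p -> q, v
10. q, v
Accessibility: uRu, uRv, vRv
Complete open branch: countermodel on an S4-frame, so not valid in S4, nor in K, T (the same frame is also a K-frame and a T-frame).
S5-tableau for the negation ~(<>[](~p | (p -> q)) -> (~p | (p -> q))):
1. ~(<>[](~p | (p -> q)) -> (~p | (p -> q))), u
2. <>[](~p | (p -> q)), u
3. ~(~p | (p -> q)), u
4. p, u
5. ~(p -> q), u
6. ~q, u
7. [](~p | (p -> q)), v
8. ~p | (p -> q), u
9. ~p | (p -> q), v
10. p -> q, u
11. p -> q, v
12. q, u
Accessibility: uRu, uRv, vRu, vRv
Branch closes: q and ~q both at u.
Every branch closes (one shown): valid in S5.

S5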